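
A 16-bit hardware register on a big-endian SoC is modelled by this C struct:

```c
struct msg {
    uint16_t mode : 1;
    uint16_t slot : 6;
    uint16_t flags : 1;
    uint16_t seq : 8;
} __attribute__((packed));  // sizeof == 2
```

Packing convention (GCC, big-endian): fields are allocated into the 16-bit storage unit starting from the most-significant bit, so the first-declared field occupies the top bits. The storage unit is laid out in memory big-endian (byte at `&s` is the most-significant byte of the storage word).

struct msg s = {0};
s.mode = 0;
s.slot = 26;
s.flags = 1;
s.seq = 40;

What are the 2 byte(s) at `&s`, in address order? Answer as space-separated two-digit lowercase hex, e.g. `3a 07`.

35 28

mode (1b) val=0 bits=0x0 at bit 15: 0x0000
slot (6b) val=26 bits=0x1a at bit 9: 0x3400
flags (1b) val=1 bits=0x1 at bit 8: 0x3500
seq (8b) val=40 bits=0x28 at bit 0: 0x3528
word = 0x3528 → big-endian bytes:
  [0]=0x35  [1]=0x28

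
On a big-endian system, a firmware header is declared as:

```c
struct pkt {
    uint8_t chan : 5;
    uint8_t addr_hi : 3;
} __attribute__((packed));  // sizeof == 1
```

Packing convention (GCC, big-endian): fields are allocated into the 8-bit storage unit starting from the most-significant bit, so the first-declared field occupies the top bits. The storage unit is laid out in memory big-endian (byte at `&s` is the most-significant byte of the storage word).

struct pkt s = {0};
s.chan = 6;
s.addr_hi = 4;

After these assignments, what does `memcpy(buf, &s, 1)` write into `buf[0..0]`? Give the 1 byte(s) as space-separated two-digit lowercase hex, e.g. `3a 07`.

34

[3+:5] chan=6 & 0x1f = 0x6; word=0x30
[0+:3] addr_hi=4 & 0x7 = 0x4; word=0x34
word = 0x34 → big-endian bytes:
  [0]=0x34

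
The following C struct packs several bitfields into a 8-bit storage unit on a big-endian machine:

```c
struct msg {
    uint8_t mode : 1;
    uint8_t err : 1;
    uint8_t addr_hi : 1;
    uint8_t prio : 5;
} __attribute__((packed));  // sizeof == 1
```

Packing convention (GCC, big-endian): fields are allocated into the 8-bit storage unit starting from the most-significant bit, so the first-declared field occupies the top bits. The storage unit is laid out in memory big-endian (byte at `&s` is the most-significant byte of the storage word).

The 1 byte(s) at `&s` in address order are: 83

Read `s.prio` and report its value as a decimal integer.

3

[0]=0x83 (big-endian) → word 0x83
mode [7+:1] = (word>>7) & 0x1 = 1
err [6+:1] = (word>>6) & 0x1 = 0
addr_hi [5+:1] = (word>>5) & 0x1 = 0
prio [0+:5] = (word>>0) & 0x1f = 3  ←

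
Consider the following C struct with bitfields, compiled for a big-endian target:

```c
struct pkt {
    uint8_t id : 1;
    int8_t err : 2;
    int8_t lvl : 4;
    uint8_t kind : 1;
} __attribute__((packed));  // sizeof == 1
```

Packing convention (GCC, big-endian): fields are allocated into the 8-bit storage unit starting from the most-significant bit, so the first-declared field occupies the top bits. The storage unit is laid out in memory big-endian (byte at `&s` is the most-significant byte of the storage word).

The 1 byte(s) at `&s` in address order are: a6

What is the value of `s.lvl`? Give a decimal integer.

3

[0]=0xa6 (big-endian) → word 0xa6
id:1 @ bit 7 → (0xa6>>7)&0x1 = 0x1
err:2 @ bit 5 → (0xa6>>5)&0x3 = 0x1
lvl:4 @ bit 1 → (0xa6>>1)&0xf = 0x3  ←
kind:1 @ bit 0 → (0xa6>>0)&0x1 = 0x0
lvl signed 4b, MSB=0: value = 3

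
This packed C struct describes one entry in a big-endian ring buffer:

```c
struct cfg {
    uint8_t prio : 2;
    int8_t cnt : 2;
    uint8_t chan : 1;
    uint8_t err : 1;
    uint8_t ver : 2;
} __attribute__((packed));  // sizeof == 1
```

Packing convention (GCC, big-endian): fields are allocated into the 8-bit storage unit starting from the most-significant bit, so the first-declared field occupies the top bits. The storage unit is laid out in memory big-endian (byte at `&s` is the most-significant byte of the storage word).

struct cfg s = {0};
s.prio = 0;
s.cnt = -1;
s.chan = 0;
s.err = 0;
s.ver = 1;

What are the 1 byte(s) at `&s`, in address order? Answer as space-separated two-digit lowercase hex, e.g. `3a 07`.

prio (2b) val=0 bits=0x0 at bit 6: 0x00
cnt (2b) val=-1 bits=0x3 at bit 4: 0x30
chan (1b) val=0 bits=0x0 at bit 3: 0x30
err (1b) val=0 bits=0x0 at bit 2: 0x30
ver (2b) val=1 bits=0x1 at bit 0: 0x31
word = 0x31 → big-endian bytes:
  [0]=0x31

31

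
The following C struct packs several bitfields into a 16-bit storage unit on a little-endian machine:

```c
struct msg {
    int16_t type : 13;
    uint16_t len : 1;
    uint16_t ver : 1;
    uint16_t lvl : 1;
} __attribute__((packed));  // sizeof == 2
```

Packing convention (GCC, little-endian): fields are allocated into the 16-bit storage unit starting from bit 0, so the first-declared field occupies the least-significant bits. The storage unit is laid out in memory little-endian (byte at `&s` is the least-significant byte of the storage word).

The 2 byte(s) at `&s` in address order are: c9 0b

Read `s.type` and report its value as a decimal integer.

3017

[0]=0xc9 [1]=0x0b (little-endian) → word 0x0bc9
type [0+:13] = (word>>0) & 0x1fff = 3017  ←
len [13+:1] = (word>>13) & 0x1 = 0
ver [14+:1] = (word>>14) & 0x1 = 0
lvl [15+:1] = (word>>15) & 0x1 = 0
type signed 13b, MSB=0: value = 3017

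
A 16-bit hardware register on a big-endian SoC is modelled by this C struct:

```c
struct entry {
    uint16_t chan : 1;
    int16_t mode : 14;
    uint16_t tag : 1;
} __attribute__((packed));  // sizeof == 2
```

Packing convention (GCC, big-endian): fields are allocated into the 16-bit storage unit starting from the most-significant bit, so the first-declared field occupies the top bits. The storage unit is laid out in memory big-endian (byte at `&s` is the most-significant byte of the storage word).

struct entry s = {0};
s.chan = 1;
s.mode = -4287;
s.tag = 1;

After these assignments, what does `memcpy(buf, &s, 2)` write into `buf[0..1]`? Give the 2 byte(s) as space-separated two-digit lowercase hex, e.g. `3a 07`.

chan:1 = 1 → 0x1 << 15 → word 0x8000
mode:14 = -4287 → 0x2f41 << 1 → word 0xde82
tag:1 = 1 → 0x1 << 0 → word 0xde83
word = 0xde83 → big-endian bytes:
  [0]=0xde  [1]=0x83

de 83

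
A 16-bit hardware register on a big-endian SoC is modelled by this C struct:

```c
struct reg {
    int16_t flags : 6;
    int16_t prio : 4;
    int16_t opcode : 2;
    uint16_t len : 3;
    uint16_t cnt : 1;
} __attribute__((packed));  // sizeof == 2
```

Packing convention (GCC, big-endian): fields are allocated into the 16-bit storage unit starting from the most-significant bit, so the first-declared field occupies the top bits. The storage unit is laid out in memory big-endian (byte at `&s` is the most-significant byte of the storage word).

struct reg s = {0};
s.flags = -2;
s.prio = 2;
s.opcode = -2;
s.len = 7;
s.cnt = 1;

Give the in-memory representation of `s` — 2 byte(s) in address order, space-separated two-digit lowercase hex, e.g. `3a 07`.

f8 af

[10+:6] flags=-2 & 0x3f = 0x3e; word=0xf800
[6+:4] prio=2 & 0xf = 0x2; word=0xf880
[4+:2] opcode=-2 & 0x3 = 0x2; word=0xf8a0
[1+:3] len=7 & 0x7 = 0x7; word=0xf8ae
[0+:1] cnt=1 & 0x1 = 0x1; word=0xf8af
word = 0xf8af → big-endian bytes:
  [0]=0xf8  [1]=0xaf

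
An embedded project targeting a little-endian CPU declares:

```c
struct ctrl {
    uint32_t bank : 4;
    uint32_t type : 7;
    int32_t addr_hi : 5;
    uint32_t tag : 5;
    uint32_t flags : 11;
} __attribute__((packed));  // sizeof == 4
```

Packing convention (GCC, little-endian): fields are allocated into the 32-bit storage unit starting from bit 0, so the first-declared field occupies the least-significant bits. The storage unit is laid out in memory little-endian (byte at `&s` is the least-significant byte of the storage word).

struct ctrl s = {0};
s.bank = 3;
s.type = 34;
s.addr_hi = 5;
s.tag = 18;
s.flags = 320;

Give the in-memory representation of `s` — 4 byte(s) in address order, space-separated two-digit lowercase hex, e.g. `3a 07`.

23 2a 12 28

bank (4b) val=3 bits=0x3 at bit 0: 0x00000003
type (7b) val=34 bits=0x22 at bit 4: 0x00000223
addr_hi (5b) val=5 bits=0x5 at bit 11: 0x00002a23
tag (5b) val=18 bits=0x12 at bit 16: 0x00122a23
flags (11b) val=320 bits=0x140 at bit 21: 0x28122a23
word = 0x28122a23 → little-endian bytes:
  [0]=0x23  [1]=0x2a  [2]=0x12  [3]=0x28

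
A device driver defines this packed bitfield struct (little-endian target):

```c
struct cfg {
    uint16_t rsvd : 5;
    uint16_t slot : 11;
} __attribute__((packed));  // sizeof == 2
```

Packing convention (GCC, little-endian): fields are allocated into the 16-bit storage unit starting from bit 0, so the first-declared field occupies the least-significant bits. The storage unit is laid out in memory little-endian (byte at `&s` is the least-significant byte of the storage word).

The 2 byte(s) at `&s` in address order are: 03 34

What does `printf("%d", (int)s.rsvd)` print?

3

[0]=0x03 [1]=0x34 (little-endian) → word 0x3403
rsvd:5 @ bit 0 → (0x3403>>0)&0x1f = 0x3  ←
slot:11 @ bit 5 → (0x3403>>5)&0x7ff = 0x1a0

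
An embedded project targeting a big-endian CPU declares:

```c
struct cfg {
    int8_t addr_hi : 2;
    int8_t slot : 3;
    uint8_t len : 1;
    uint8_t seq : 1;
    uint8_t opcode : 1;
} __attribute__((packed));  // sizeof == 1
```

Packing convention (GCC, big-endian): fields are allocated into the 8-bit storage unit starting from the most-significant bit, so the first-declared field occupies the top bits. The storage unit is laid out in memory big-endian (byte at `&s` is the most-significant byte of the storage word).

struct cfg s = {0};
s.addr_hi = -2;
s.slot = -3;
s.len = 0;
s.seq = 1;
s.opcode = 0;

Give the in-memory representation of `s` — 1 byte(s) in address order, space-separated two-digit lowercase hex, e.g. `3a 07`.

aa

addr_hi (2b) val=-2 bits=0x2 at bit 6: 0x80
slot (3b) val=-3 bits=0x5 at bit 3: 0xa8
len (1b) val=0 bits=0x0 at bit 2: 0xa8
seq (1b) val=1 bits=0x1 at bit 1: 0xaa
opcode (1b) val=0 bits=0x0 at bit 0: 0xaa
word = 0xaa → big-endian bytes:
  [0]=0xaa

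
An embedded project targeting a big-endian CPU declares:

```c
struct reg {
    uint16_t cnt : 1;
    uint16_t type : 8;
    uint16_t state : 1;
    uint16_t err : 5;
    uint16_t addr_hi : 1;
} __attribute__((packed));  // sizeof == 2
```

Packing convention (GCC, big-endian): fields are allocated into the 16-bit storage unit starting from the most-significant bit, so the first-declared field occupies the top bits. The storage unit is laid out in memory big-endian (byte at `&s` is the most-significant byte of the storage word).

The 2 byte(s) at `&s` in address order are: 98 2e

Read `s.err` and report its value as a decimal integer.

23

[0]=0x98 [1]=0x2e (big-endian) → word 0x982e
cnt:1 @ bit 15 → (0x982e>>15)&0x1 = 0x1
type:8 @ bit 7 → (0x982e>>7)&0xff = 0x30
state:1 @ bit 6 → (0x982e>>6)&0x1 = 0x0
err:5 @ bit 1 → (0x982e>>1)&0x1f = 0x17  ←
addr_hi:1 @ bit 0 → (0x982e>>0)&0x1 = 0x0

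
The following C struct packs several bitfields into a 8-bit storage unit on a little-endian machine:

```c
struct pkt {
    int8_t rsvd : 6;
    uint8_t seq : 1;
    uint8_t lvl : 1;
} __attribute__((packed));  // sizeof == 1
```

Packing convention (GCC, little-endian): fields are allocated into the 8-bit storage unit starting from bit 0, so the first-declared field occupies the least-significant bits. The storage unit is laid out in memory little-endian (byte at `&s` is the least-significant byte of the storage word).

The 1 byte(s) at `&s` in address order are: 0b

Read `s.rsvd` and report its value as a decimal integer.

11

[0]=0x0b (little-endian) → word 0x0b
rsvd [0+:6] = (word>>0) & 0x3f = 11  ←
seq [6+:1] = (word>>6) & 0x1 = 0
lvl [7+:1] = (word>>7) & 0x1 = 0
rsvd signed 6b, MSB=0: value = 11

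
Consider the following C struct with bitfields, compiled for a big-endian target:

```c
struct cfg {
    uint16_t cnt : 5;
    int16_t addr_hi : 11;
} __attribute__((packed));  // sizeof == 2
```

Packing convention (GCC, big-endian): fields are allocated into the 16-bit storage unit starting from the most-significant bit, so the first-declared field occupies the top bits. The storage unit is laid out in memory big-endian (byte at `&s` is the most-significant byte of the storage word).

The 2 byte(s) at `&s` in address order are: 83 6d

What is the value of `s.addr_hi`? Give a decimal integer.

[0]=0x83 [1]=0x6d (big-endian) → word 0x836d
cnt [11+:5] = (word>>11) & 0x1f = 16
addr_hi [0+:11] = (word>>0) & 0x7ff = 877  ←
addr_hi signed 11b, MSB=0: value = 877

877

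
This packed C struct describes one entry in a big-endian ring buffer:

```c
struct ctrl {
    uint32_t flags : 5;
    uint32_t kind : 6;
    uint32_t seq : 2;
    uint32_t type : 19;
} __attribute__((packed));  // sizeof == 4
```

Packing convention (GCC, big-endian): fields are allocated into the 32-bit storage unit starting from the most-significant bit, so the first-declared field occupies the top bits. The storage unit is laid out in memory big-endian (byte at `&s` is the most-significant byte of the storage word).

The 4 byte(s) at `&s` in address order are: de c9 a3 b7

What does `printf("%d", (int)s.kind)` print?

54

[0]=0xde [1]=0xc9 [2]=0xa3 [3]=0xb7 (big-endian) → word 0xdec9a3b7
flags [27+:5] = (word>>27) & 0x1f = 27
kind [21+:6] = (word>>21) & 0x3f = 54  ←
seq [19+:2] = (word>>19) & 0x3 = 1
type [0+:19] = (word>>0) & 0x7ffff = 107447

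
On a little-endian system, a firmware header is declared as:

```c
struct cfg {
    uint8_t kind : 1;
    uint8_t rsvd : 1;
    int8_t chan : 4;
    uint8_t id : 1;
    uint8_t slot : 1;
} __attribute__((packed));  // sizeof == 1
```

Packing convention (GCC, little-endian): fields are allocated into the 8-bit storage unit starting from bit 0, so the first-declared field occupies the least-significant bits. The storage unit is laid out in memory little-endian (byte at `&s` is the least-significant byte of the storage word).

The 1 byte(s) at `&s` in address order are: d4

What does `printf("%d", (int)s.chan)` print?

[0]=0xd4 (little-endian) → word 0xd4
kind [0+:1] = (word>>0) & 0x1 = 0
rsvd [1+:1] = (word>>1) & 0x1 = 0
chan [2+:4] = (word>>2) & 0xf = 5  ←
id [6+:1] = (word>>6) & 0x1 = 1
slot [7+:1] = (word>>7) & 0x1 = 1
chan signed 4b, MSB=0: value = 5

5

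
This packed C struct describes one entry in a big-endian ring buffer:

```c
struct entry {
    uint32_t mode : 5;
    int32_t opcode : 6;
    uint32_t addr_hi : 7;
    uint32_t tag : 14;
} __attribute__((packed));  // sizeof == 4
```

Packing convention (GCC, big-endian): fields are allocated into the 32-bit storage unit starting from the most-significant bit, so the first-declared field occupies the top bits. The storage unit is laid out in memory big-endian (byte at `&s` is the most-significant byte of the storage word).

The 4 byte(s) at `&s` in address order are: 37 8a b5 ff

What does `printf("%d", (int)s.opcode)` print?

-4

[0]=0x37 [1]=0x8a [2]=0xb5 [3]=0xff (big-endian) → word 0x378ab5ff
mode:5 @ bit 27 → (0x378ab5ff>>27)&0x1f = 0x6
opcode:6 @ bit 21 → (0x378ab5ff>>21)&0x3f = 0x3c  ←
addr_hi:7 @ bit 14 → (0x378ab5ff>>14)&0x7f = 0x2a
tag:14 @ bit 0 → (0x378ab5ff>>0)&0x3fff = 0x35ff
opcode signed 6b, MSB=1: 60 - 64 = -4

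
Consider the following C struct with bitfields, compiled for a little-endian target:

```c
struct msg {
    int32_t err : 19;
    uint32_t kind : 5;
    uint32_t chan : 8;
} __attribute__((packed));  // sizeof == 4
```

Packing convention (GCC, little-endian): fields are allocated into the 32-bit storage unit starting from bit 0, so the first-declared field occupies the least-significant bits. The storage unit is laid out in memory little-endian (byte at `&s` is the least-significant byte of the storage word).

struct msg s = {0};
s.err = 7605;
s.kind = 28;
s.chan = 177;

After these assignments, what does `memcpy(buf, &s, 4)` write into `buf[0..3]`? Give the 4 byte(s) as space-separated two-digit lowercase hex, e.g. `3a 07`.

b5 1d e0 b1

[0+:19] err=7605 & 0x7ffff = 0x1db5; word=0x00001db5
[19+:5] kind=28 & 0x1f = 0x1c; word=0x00e01db5
[24+:8] chan=177 & 0xff = 0xb1; word=0xb1e01db5
word = 0xb1e01db5 → little-endian bytes:
  [0]=0xb5  [1]=0x1d  [2]=0xe0  [3]=0xb1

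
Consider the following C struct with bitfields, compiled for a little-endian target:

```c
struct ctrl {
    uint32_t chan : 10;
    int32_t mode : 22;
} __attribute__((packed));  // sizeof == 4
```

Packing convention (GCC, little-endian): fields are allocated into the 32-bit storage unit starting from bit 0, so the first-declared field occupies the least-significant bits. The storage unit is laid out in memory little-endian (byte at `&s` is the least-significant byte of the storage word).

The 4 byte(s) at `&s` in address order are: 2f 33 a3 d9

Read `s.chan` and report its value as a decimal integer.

[0]=0x2f [1]=0x33 [2]=0xa3 [3]=0xd9 (little-endian) → word 0xd9a3332f
chan:10 @ bit 0 → (0xd9a3332f>>0)&0x3ff = 0x32f  ←
mode:22 @ bit 10 → (0xd9a3332f>>10)&0x3fffff = 0x3668cc

815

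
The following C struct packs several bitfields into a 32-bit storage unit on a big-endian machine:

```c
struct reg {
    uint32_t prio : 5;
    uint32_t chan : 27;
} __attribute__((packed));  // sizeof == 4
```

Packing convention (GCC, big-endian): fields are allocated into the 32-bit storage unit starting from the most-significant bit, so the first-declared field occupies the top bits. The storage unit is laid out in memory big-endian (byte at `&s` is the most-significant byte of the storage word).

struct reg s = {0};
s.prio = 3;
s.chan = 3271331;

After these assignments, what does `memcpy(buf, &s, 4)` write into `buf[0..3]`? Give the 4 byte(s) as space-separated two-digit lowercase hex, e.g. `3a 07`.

18 31 ea a3

prio:5 = 3 → 0x3 << 27 → word 0x18000000
chan:27 = 3271331 → 0x31eaa3 << 0 → word 0x1831eaa3
word = 0x1831eaa3 → big-endian bytes:
  [0]=0x18  [1]=0x31  [2]=0xea  [3]=0xa3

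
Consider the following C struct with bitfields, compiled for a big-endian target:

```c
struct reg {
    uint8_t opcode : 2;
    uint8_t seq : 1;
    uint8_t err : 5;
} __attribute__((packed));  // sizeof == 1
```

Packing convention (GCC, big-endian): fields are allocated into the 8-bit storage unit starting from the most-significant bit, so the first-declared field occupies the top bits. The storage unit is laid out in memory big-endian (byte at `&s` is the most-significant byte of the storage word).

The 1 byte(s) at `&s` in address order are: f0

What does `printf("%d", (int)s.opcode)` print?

3

[0]=0xf0 (big-endian) → word 0xf0
opcode [6+:2] = (word>>6) & 0x3 = 3  ←
seq [5+:1] = (word>>5) & 0x1 = 1
err [0+:5] = (word>>0) & 0x1f = 16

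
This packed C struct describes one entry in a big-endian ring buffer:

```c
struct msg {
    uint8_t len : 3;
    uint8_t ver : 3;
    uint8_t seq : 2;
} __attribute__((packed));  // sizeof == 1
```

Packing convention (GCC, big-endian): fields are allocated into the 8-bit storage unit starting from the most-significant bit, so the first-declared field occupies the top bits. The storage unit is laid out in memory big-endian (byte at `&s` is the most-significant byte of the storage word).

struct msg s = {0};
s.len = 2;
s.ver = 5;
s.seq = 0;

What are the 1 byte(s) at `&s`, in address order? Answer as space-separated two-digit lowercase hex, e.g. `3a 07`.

54

len (3b) val=2 bits=0x2 at bit 5: 0x40
ver (3b) val=5 bits=0x5 at bit 2: 0x54
seq (2b) val=0 bits=0x0 at bit 0: 0x54
word = 0x54 → big-endian bytes:
  [0]=0x54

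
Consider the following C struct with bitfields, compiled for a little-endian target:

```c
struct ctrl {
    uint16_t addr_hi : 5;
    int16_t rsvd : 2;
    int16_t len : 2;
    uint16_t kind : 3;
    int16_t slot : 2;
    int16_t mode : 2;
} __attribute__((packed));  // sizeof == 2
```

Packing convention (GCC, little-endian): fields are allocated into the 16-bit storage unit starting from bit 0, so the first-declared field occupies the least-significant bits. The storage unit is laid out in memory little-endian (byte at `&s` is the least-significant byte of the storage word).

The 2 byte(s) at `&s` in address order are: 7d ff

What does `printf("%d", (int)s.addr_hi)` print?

[0]=0x7d [1]=0xff (little-endian) → word 0xff7d
addr_hi:5 @ bit 0 → (0xff7d>>0)&0x1f = 0x1d  ←
rsvd:2 @ bit 5 → (0xff7d>>5)&0x3 = 0x3
len:2 @ bit 7 → (0xff7d>>7)&0x3 = 0x2
kind:3 @ bit 9 → (0xff7d>>9)&0x7 = 0x7
slot:2 @ bit 12 → (0xff7d>>12)&0x3 = 0x3
mode:2 @ bit 14 → (0xff7d>>14)&0x3 = 0x3

29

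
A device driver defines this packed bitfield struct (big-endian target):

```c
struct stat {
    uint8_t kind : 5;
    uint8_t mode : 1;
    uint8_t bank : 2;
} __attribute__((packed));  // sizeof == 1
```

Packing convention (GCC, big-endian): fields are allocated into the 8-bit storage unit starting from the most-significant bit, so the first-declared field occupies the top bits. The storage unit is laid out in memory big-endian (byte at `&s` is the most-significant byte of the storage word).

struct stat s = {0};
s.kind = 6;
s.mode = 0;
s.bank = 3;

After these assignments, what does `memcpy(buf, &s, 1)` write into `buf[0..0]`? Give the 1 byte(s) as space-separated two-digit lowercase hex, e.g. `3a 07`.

[3+:5] kind=6 & 0x1f = 0x6; word=0x30
[2+:1] mode=0 & 0x1 = 0x0; word=0x30
[0+:2] bank=3 & 0x3 = 0x3; word=0x33
word = 0x33 → big-endian bytes:
  [0]=0x33

33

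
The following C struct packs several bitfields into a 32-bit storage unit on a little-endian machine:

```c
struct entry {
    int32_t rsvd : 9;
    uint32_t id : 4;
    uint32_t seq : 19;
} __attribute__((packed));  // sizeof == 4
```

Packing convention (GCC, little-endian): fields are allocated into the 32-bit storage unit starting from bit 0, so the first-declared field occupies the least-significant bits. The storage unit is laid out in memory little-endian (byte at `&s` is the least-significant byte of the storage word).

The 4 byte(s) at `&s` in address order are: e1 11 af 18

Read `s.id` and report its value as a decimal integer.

[0]=0xe1 [1]=0x11 [2]=0xaf [3]=0x18 (little-endian) → word 0x18af11e1
rsvd [0+:9] = (word>>0) & 0x1ff = 481
id [9+:4] = (word>>9) & 0xf = 8  ←
seq [13+:19] = (word>>13) & 0x7ffff = 50552

8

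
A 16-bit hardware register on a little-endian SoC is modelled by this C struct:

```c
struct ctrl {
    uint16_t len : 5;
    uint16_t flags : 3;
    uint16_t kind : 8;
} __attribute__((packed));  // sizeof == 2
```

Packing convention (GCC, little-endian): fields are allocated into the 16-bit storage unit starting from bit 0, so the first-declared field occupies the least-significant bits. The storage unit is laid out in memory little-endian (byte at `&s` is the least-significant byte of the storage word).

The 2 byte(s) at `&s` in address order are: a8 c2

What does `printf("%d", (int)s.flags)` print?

[0]=0xa8 [1]=0xc2 (little-endian) → word 0xc2a8
len:5 @ bit 0 → (0xc2a8>>0)&0x1f = 0x8
flags:3 @ bit 5 → (0xc2a8>>5)&0x7 = 0x5  ←
kind:8 @ bit 8 → (0xc2a8>>8)&0xff = 0xc2

5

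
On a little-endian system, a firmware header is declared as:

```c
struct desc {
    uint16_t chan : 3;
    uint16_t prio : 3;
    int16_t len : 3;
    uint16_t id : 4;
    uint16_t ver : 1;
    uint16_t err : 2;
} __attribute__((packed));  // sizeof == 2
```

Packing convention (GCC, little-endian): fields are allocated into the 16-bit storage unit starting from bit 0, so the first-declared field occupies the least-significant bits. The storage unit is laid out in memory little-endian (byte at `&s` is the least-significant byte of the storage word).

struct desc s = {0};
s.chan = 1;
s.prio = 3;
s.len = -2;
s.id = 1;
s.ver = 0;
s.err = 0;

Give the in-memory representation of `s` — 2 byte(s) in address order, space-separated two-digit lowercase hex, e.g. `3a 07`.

chan:3 = 1 → 0x1 << 0 → word 0x0001
prio:3 = 3 → 0x3 << 3 → word 0x0019
len:3 = -2 → 0x6 << 6 → word 0x0199
id:4 = 1 → 0x1 << 9 → word 0x0399
ver:1 = 0 → 0x0 << 13 → word 0x0399
err:2 = 0 → 0x0 << 14 → word 0x0399
word = 0x0399 → little-endian bytes:
  [0]=0x99  [1]=0x03

99 03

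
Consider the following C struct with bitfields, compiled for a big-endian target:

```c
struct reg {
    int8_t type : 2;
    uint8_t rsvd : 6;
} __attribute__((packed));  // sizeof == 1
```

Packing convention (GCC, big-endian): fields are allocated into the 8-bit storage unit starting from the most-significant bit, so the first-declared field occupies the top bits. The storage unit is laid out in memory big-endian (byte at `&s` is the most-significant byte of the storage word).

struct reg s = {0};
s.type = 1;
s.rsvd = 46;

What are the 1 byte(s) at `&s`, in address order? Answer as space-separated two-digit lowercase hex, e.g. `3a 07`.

[6+:2] type=1 & 0x3 = 0x1; word=0x40
[0+:6] rsvd=46 & 0x3f = 0x2e; word=0x6e
word = 0x6e → big-endian bytes:
  [0]=0x6e

6e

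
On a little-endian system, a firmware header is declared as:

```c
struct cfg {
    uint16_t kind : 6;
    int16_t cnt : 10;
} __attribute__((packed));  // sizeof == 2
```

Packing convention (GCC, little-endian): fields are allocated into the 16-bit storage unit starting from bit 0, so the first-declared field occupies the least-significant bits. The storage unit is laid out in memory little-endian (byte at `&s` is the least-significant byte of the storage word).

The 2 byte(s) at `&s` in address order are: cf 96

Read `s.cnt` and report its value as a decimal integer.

[0]=0xcf [1]=0x96 (little-endian) → word 0x96cf
kind [0+:6] = (word>>0) & 0x3f = 15
cnt [6+:10] = (word>>6) & 0x3ff = 603  ←
cnt signed 10b, MSB=1: 603 - 1024 = -421

-421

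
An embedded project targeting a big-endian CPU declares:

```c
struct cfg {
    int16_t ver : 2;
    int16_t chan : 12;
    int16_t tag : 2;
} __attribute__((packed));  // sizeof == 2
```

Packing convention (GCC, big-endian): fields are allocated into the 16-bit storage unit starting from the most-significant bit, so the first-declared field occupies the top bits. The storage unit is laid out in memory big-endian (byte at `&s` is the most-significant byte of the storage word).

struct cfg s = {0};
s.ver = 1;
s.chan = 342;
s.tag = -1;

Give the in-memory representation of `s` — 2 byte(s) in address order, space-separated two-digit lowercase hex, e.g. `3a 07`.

ver:2 = 1 → 0x1 << 14 → word 0x4000
chan:12 = 342 → 0x156 << 2 → word 0x4558
tag:2 = -1 → 0x3 << 0 → word 0x455b
word = 0x455b → big-endian bytes:
  [0]=0x45  [1]=0x5b

45 5b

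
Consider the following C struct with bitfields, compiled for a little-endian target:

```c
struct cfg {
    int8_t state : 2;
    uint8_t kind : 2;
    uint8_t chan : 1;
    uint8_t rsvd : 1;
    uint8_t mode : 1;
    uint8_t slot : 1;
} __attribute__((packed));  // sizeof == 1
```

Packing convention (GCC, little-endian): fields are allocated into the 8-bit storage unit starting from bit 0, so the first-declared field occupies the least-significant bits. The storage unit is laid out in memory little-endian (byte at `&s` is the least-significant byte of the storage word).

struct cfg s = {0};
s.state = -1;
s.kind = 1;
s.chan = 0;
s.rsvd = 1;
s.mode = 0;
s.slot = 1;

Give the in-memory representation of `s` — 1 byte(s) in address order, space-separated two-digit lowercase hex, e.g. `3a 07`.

state (2b) val=-1 bits=0x3 at bit 0: 0x03
kind (2b) val=1 bits=0x1 at bit 2: 0x07
chan (1b) val=0 bits=0x0 at bit 4: 0x07
rsvd (1b) val=1 bits=0x1 at bit 5: 0x27
mode (1b) val=0 bits=0x0 at bit 6: 0x27
slot (1b) val=1 bits=0x1 at bit 7: 0xa7
word = 0xa7 → little-endian bytes:
  [0]=0xa7

a7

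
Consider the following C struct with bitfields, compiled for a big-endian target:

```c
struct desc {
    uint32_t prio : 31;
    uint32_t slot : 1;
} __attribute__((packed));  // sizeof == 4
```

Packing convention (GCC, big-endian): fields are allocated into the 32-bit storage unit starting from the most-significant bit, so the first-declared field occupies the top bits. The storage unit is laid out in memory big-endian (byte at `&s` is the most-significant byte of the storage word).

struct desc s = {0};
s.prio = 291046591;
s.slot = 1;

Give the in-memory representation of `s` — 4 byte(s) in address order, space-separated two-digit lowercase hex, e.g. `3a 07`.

prio (31b) val=291046591 bits=0x115904bf at bit 1: 0x22b2097e
slot (1b) val=1 bits=0x1 at bit 0: 0x22b2097f
word = 0x22b2097f → big-endian bytes:
  [0]=0x22  [1]=0xb2  [2]=0x09  [3]=0x7f

22 b2 09 7f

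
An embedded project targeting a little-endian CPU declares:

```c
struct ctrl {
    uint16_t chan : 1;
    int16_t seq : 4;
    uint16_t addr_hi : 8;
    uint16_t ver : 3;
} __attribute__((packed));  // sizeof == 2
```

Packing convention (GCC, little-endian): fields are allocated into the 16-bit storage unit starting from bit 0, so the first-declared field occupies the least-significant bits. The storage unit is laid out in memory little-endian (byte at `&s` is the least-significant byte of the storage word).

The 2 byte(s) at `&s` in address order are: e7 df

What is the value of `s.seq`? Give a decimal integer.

3

[0]=0xe7 [1]=0xdf (little-endian) → word 0xdfe7
chan:1 @ bit 0 → (0xdfe7>>0)&0x1 = 0x1
seq:4 @ bit 1 → (0xdfe7>>1)&0xf = 0x3  ←
addr_hi:8 @ bit 5 → (0xdfe7>>5)&0xff = 0xff
ver:3 @ bit 13 → (0xdfe7>>13)&0x7 = 0x6
seq signed 4b, MSB=0: value = 3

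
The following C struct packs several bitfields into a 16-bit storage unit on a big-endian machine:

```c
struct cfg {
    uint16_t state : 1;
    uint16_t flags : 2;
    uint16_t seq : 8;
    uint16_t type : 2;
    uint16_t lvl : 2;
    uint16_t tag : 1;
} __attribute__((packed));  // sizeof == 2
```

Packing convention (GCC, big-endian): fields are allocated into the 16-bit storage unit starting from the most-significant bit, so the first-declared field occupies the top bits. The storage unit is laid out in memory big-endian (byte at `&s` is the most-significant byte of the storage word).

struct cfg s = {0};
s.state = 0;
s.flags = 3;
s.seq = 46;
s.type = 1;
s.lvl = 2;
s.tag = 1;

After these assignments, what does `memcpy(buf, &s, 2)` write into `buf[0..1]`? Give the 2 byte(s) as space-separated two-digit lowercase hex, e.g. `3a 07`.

65 cd

state (1b) val=0 bits=0x0 at bit 15: 0x0000
flags (2b) val=3 bits=0x3 at bit 13: 0x6000
seq (8b) val=46 bits=0x2e at bit 5: 0x65c0
type (2b) val=1 bits=0x1 at bit 3: 0x65c8
lvl (2b) val=2 bits=0x2 at bit 1: 0x65cc
tag (1b) val=1 bits=0x1 at bit 0: 0x65cd
word = 0x65cd → big-endian bytes:
  [0]=0x65  [1]=0xcd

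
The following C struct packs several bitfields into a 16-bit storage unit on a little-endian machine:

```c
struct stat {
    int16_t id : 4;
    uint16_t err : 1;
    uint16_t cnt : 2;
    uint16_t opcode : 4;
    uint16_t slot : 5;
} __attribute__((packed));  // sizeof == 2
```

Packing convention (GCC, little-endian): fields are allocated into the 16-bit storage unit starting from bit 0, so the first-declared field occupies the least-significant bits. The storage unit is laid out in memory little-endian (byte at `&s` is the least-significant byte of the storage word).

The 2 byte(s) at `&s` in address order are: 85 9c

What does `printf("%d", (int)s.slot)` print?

[0]=0x85 [1]=0x9c (little-endian) → word 0x9c85
id [0+:4] = (word>>0) & 0xf = 5
err [4+:1] = (word>>4) & 0x1 = 0
cnt [5+:2] = (word>>5) & 0x3 = 0
opcode [7+:4] = (word>>7) & 0xf = 9
slot [11+:5] = (word>>11) & 0x1f = 19  ←

19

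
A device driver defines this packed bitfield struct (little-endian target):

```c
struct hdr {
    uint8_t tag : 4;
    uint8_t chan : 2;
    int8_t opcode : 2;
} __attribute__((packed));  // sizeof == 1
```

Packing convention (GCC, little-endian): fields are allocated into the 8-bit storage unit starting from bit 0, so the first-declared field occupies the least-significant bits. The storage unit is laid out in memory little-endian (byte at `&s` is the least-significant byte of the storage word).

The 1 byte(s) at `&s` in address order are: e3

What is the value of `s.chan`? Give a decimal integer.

[0]=0xe3 (little-endian) → word 0xe3
tag [0+:4] = (word>>0) & 0xf = 3
chan [4+:2] = (word>>4) & 0x3 = 2  ←
opcode [6+:2] = (word>>6) & 0x3 = 3

2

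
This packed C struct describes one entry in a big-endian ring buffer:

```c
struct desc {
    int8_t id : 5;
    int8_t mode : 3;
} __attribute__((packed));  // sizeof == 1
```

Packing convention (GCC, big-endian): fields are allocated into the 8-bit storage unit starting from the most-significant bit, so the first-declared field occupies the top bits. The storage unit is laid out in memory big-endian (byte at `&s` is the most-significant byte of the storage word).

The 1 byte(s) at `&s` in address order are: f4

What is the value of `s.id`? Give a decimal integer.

[0]=0xf4 (big-endian) → word 0xf4
id:5 @ bit 3 → (0xf4>>3)&0x1f = 0x1e  ←
mode:3 @ bit 0 → (0xf4>>0)&0x7 = 0x4
id signed 5b, MSB=1: 30 - 32 = -2

-2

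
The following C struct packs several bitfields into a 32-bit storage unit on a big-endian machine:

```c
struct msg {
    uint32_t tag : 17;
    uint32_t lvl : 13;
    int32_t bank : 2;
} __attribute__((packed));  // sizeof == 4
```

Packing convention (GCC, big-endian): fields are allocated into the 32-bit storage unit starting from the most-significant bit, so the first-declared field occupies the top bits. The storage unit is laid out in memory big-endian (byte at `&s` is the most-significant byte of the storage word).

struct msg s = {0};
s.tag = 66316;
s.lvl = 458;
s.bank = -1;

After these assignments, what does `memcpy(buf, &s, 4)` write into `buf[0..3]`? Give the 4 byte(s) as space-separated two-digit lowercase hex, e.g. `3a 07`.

81 86 07 2b

[15+:17] tag=66316 & 0x1ffff = 0x1030c; word=0x81860000
[2+:13] lvl=458 & 0x1fff = 0x1ca; word=0x81860728
[0+:2] bank=-1 & 0x3 = 0x3; word=0x8186072b
word = 0x8186072b → big-endian bytes:
  [0]=0x81  [1]=0x86  [2]=0x07  [3]=0x2b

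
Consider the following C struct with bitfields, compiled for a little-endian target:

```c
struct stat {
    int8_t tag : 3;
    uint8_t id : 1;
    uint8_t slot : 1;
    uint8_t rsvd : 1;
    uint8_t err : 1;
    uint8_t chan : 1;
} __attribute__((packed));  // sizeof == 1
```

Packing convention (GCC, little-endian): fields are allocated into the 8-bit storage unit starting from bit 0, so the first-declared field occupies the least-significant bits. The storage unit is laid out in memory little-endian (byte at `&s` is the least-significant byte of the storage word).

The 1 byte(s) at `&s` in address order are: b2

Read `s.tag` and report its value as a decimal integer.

[0]=0xb2 (little-endian) → word 0xb2
tag [0+:3] = (word>>0) & 0x7 = 2  ←
id [3+:1] = (word>>3) & 0x1 = 0
slot [4+:1] = (word>>4) & 0x1 = 1
rsvd [5+:1] = (word>>5) & 0x1 = 1
err [6+:1] = (word>>6) & 0x1 = 0
chan [7+:1] = (word>>7) & 0x1 = 1
tag signed 3b, MSB=0: value = 2

2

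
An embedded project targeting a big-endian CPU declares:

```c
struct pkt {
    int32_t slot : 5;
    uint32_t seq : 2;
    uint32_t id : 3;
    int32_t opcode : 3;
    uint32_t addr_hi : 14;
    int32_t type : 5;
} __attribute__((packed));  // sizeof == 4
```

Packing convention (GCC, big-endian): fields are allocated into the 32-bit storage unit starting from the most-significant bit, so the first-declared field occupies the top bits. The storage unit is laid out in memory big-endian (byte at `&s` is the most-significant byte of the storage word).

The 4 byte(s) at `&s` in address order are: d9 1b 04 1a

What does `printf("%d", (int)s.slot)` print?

-5

[0]=0xd9 [1]=0x1b [2]=0x04 [3]=0x1a (big-endian) → word 0xd91b041a
slot:5 @ bit 27 → (0xd91b041a>>27)&0x1f = 0x1b  ←
seq:2 @ bit 25 → (0xd91b041a>>25)&0x3 = 0x0
id:3 @ bit 22 → (0xd91b041a>>22)&0x7 = 0x4
opcode:3 @ bit 19 → (0xd91b041a>>19)&0x7 = 0x3
addr_hi:14 @ bit 5 → (0xd91b041a>>5)&0x3fff = 0x1820
type:5 @ bit 0 → (0xd91b041a>>0)&0x1f = 0x1a
slot signed 5b, MSB=1: 27 - 32 = -5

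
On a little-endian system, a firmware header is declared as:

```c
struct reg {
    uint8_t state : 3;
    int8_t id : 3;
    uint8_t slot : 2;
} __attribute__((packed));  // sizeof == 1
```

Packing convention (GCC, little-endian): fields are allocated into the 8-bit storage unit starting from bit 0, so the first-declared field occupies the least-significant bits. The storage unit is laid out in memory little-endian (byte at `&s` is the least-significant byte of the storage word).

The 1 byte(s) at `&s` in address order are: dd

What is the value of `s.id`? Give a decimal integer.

3

[0]=0xdd (little-endian) → word 0xdd
state [0+:3] = (word>>0) & 0x7 = 5
id [3+:3] = (word>>3) & 0x7 = 3  ←
slot [6+:2] = (word>>6) & 0x3 = 3
id signed 3b, MSB=0: value = 3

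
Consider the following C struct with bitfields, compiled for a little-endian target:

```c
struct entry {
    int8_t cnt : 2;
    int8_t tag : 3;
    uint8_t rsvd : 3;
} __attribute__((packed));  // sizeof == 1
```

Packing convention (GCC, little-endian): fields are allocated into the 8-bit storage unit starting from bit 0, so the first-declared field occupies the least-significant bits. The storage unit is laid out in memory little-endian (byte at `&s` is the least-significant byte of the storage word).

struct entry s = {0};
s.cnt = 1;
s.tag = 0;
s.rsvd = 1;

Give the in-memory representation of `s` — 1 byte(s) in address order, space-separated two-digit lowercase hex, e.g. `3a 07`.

cnt (2b) val=1 bits=0x1 at bit 0: 0x01
tag (3b) val=0 bits=0x0 at bit 2: 0x01
rsvd (3b) val=1 bits=0x1 at bit 5: 0x21
word = 0x21 → little-endian bytes:
  [0]=0x21

21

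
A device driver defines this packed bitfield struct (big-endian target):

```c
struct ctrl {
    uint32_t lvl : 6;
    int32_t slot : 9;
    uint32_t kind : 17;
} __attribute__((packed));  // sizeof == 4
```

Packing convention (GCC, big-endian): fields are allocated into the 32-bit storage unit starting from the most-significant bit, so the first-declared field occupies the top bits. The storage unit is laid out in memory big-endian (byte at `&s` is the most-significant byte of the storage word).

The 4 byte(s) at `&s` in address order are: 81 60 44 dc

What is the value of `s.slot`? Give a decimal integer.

176

[0]=0x81 [1]=0x60 [2]=0x44 [3]=0xdc (big-endian) → word 0x816044dc
lvl:6 @ bit 26 → (0x816044dc>>26)&0x3f = 0x20
slot:9 @ bit 17 → (0x816044dc>>17)&0x1ff = 0xb0  ←
kind:17 @ bit 0 → (0x816044dc>>0)&0x1ffff = 0x44dc
slot signed 9b, MSB=0: value = 176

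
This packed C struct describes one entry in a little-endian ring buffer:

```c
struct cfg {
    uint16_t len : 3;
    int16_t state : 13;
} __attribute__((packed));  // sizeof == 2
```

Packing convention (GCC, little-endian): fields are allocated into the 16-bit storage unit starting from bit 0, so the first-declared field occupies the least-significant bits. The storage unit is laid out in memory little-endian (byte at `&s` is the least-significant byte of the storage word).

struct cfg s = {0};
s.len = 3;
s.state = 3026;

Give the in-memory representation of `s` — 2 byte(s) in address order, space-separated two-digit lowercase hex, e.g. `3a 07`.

93 5e

len (3b) val=3 bits=0x3 at bit 0: 0x0003
state (13b) val=3026 bits=0xbd2 at bit 3: 0x5e93
word = 0x5e93 → little-endian bytes:
  [0]=0x93  [1]=0x5e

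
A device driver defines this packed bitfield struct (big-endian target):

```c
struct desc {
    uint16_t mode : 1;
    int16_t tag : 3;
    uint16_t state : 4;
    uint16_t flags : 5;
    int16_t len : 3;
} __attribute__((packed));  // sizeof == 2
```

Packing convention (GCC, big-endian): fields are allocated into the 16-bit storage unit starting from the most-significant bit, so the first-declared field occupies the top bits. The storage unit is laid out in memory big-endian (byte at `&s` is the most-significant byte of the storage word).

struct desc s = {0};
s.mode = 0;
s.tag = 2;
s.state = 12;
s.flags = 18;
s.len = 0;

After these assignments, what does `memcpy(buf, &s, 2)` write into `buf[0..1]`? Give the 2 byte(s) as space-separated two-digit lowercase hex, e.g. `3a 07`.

2c 90

mode:1 = 0 → 0x0 << 15 → word 0x0000
tag:3 = 2 → 0x2 << 12 → word 0x2000
state:4 = 12 → 0xc << 8 → word 0x2c00
flags:5 = 18 → 0x12 << 3 → word 0x2c90
len:3 = 0 → 0x0 << 0 → word 0x2c90
word = 0x2c90 → big-endian bytes:
  [0]=0x2c  [1]=0x90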